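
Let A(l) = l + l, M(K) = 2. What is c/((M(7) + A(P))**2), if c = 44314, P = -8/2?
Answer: 22157/18 ≈ 1230.9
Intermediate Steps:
P = -4 (P = -8*1/2 = -4)
A(l) = 2*l
c/((M(7) + A(P))**2) = 44314/((2 + 2*(-4))**2) = 44314/((2 - 8)**2) = 44314/((-6)**2) = 44314/36 = 44314*(1/36) = 22157/18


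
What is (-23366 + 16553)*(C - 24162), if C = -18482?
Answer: 290533572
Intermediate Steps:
(-23366 + 16553)*(C - 24162) = (-23366 + 16553)*(-18482 - 24162) = -6813*(-42644) = 290533572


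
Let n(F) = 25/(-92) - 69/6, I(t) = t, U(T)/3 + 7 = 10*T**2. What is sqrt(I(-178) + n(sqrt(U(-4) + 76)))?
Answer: I*sqrt(401557)/46 ≈ 13.776*I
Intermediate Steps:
U(T) = -21 + 30*T**2 (U(T) = -21 + 3*(10*T**2) = -21 + 30*T**2)
n(F) = -1083/92 (n(F) = 25*(-1/92) - 69*1/6 = -25/92 - 23/2 = -1083/92)
sqrt(I(-178) + n(sqrt(U(-4) + 76))) = sqrt(-178 - 1083/92) = sqrt(-17459/92) = I*sqrt(401557)/46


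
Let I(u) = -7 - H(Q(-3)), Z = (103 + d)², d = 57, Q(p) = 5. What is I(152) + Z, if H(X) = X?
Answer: 25588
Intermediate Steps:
Z = 25600 (Z = (103 + 57)² = 160² = 25600)
I(u) = -12 (I(u) = -7 - 1*5 = -7 - 5 = -12)
I(152) + Z = -12 + 25600 = 25588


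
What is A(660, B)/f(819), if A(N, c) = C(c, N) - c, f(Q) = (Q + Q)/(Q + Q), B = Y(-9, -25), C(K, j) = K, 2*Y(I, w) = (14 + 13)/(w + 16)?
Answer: 0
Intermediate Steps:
Y(I, w) = 27/(2*(16 + w)) (Y(I, w) = ((14 + 13)/(w + 16))/2 = (27/(16 + w))/2 = 27/(2*(16 + w)))
B = -3/2 (B = 27/(2*(16 - 25)) = (27/2)/(-9) = (27/2)*(-⅑) = -3/2 ≈ -1.5000)
f(Q) = 1 (f(Q) = (2*Q)/((2*Q)) = (2*Q)*(1/(2*Q)) = 1)
A(N, c) = 0 (A(N, c) = c - c = 0)
A(660, B)/f(819) = 0/1 = 0*1 = 0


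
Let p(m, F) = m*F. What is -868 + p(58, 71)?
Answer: 3250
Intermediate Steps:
p(m, F) = F*m
-868 + p(58, 71) = -868 + 71*58 = -868 + 4118 = 3250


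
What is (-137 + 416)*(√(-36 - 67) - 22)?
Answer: -6138 + 279*I*√103 ≈ -6138.0 + 2831.5*I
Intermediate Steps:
(-137 + 416)*(√(-36 - 67) - 22) = 279*(√(-103) - 22) = 279*(I*√103 - 22) = 279*(-22 + I*√103) = -6138 + 279*I*√103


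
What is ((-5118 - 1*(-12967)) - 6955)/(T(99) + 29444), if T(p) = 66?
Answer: 447/14755 ≈ 0.030295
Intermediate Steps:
((-5118 - 1*(-12967)) - 6955)/(T(99) + 29444) = ((-5118 - 1*(-12967)) - 6955)/(66 + 29444) = ((-5118 + 12967) - 6955)/29510 = (7849 - 6955)*(1/29510) = 894*(1/29510) = 447/14755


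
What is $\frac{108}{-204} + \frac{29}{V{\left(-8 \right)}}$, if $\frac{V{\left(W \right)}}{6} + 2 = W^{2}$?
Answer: $- \frac{2855}{6324} \approx -0.45145$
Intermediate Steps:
$V{\left(W \right)} = -12 + 6 W^{2}$
$\frac{108}{-204} + \frac{29}{V{\left(-8 \right)}} = \frac{108}{-204} + \frac{29}{-12 + 6 \left(-8\right)^{2}} = 108 \left(- \frac{1}{204}\right) + \frac{29}{-12 + 6 \cdot 64} = - \frac{9}{17} + \frac{29}{-12 + 384} = - \frac{9}{17} + \frac{29}{372} = - \frac{2855}{6324}$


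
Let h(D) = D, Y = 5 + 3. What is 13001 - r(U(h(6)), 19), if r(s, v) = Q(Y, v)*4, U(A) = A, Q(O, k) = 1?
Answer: 12997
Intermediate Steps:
Y = 8
r(s, v) = 4 (r(s, v) = 1*4 = 4)
13001 - r(U(h(6)), 19) = 13001 - 1*4 = 13001 - 4 = 12997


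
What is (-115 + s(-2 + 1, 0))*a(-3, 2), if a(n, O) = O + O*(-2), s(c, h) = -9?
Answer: 248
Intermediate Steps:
a(n, O) = -O (a(n, O) = O - 2*O = -O)
(-115 + s(-2 + 1, 0))*a(-3, 2) = (-115 - 9)*(-1*2) = -124*(-2) = 248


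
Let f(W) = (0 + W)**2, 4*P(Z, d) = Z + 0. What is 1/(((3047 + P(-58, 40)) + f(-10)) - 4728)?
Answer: -2/3191 ≈ -0.00062676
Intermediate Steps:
P(Z, d) = Z/4 (P(Z, d) = (Z + 0)/4 = Z/4)
f(W) = W**2
1/(((3047 + P(-58, 40)) + f(-10)) - 4728) = 1/(((3047 + (1/4)*(-58)) + (-10)**2) - 4728) = 1/(((3047 - 29/2) + 100) - 4728) = 1/((6065/2 + 100) - 4728) = 1/(6265/2 - 4728) = 1/(-3191/2) = -2/3191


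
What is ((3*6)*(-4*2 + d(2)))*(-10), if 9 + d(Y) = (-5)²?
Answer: -1440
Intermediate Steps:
d(Y) = 16 (d(Y) = -9 + (-5)² = -9 + 25 = 16)
((3*6)*(-4*2 + d(2)))*(-10) = ((3*6)*(-4*2 + 16))*(-10) = (18*(-8 + 16))*(-10) = (18*8)*(-10) = 144*(-10) = -1440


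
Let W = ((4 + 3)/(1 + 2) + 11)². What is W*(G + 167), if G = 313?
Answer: 256000/3 ≈ 85333.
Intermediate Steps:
W = 1600/9 (W = (7/3 + 11)² = (40/3)² = 1600/9 ≈ 177.78)
W*(G + 167) = 1600*(313 + 167)/9 = (1600/9)*480 = 256000/3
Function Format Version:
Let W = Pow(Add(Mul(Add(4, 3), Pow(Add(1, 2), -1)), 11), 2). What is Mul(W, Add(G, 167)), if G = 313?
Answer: Rational(256000, 3) ≈ 85333.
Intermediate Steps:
W = Rational(1600, 9) (W = Pow(Add(Mul(7, Pow(3, -1)), 11), 2) = Pow(Add(Mul(7, Rational(1, 3)), 11), 2) = Pow(Add(Rational(7, 3), 11), 2) = Pow(Rational(40, 3), 2) = Rational(1600, 9) ≈ 177.78)
Mul(W, Add(G, 167)) = Mul(Rational(1600, 9), Add(313, 167)) = Mul(Rational(1600, 9), 480) = Rational(256000, 3)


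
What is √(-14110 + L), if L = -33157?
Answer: I*√47267 ≈ 217.41*I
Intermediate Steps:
√(-14110 + L) = √(-14110 - 33157) = √(-47267) = I*√47267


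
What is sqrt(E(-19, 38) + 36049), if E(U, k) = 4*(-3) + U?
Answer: 3*sqrt(4002) ≈ 189.78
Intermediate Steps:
E(U, k) = -12 + U
sqrt(E(-19, 38) + 36049) = sqrt((-12 - 19) + 36049) = sqrt(-31 + 36049) = sqrt(36018) = 3*sqrt(4002)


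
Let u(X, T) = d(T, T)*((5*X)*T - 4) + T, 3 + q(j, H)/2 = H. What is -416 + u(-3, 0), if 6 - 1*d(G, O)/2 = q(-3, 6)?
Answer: -416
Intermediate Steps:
q(j, H) = -6 + 2*H
d(G, O) = 0 (d(G, O) = 12 - 2*(-6 + 2*6) = 12 - 2*(-6 + 12) = 12 - 2*6 = 12 - 12 = 0)
u(X, T) = T (u(X, T) = 0*((5*X)*T - 4) + T = 0*(5*T*X - 4) + T = 0*(-4 + 5*T*X) + T = 0 + T = T)
-416 + u(-3, 0) = -416 + 0 = -416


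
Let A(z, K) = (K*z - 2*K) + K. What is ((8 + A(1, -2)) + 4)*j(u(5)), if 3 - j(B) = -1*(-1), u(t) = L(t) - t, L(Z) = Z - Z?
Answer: 24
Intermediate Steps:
L(Z) = 0
A(z, K) = -K + K*z (A(z, K) = (-2*K + K*z) + K = -K + K*z)
u(t) = -t (u(t) = 0 - t = -t)
j(B) = 2 (j(B) = 3 - (-1)*(-1) = 3 - 1*1 = 3 - 1 = 2)
((8 + A(1, -2)) + 4)*j(u(5)) = ((8 - 2*(-1 + 1)) + 4)*2 = ((8 - 2*0) + 4)*2 = ((8 + 0) + 4)*2 = (8 + 4)*2 = 12*2 = 24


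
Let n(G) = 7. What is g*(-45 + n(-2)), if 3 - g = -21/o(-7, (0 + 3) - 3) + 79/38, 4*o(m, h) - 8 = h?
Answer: -434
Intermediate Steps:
o(m, h) = 2 + h/4
g = 217/19 (g = 3 - (-21/(2 + ((0 + 3) - 3)/4) + 79/38) = 3 - (-21/(2 + (3 - 3)/4) + 79*(1/38)) = 3 - (-21/(2 + (¼)*0) + 79/38) = 3 - (-21/(2 + 0) + 79/38) = 3 - (-21/2 + 79/38) = 3 - 1*(-160/19) = 3 + 160/19 = 217/19 ≈ 11.421)
g*(-45 + n(-2)) = 217*(-45 + 7)/19 = (217/19)*(-38) = -434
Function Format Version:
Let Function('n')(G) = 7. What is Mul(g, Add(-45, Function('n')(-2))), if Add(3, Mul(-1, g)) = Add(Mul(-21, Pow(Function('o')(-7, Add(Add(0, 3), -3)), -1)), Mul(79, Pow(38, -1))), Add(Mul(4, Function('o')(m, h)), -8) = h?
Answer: -434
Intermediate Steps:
Function('o')(m, h) = Add(2, Mul(Rational(1, 4), h))
g = Rational(217, 19) (g = Add(3, Mul(-1, Add(Mul(-21, Pow(Add(2, Mul(Rational(1, 4), Add(Add(0, 3), -3))), -1)), Mul(79, Pow(38, -1))))) = Add(3, Mul(-1, Add(Mul(-21, Pow(Add(2, Mul(Rational(1, 4), Add(3, -3))), -1)), Mul(79, Rational(1, 38))))) = Add(3, Mul(-1, Add(Mul(-21, Pow(Add(2, Mul(Rational(1, 4), 0)), -1)), Rational(79, 38)))) = Add(3, Mul(-1, Add(Mul(-21, Pow(Add(2, 0), -1)), Rational(79, 38)))) = Add(3, Mul(-1, Add(Mul(-21, Pow(2, -1)), Rational(79, 38)))) = Add(3, Mul(-1, Add(Mul(-21, Rational(1, 2)), Rational(79, 38)))) = Add(3, Mul(-1, Add(Rational(-21, 2), Rational(79, 38)))) = Add(3, Mul(-1, Rational(-160, 19))) = Add(3, Rational(160, 19)) = Rational(217, 19) ≈ 11.421)
Mul(g, Add(-45, Function('n')(-2))) = Mul(Rational(217, 19), Add(-45, 7)) = Mul(Rational(217, 19), -38) = -434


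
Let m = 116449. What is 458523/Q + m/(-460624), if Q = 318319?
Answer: 174138769121/146625371056 ≈ 1.1876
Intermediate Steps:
458523/Q + m/(-460624) = 458523/318319 + 116449/(-460624) = 458523*(1/318319) + 116449*(-1/460624) = 458523/318319 - 116449/460624 = 174138769121/146625371056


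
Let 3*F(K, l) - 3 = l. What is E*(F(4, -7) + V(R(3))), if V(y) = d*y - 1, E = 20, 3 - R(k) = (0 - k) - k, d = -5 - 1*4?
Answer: -5000/3 ≈ -1666.7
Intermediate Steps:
F(K, l) = 1 + l/3
d = -9 (d = -5 - 4 = -9)
R(k) = 3 + 2*k (R(k) = 3 - ((0 - k) - k) = 3 - (-k - k) = 3 - (-2)*k = 3 + 2*k)
V(y) = -1 - 9*y (V(y) = -9*y - 1 = -1 - 9*y)
E*(F(4, -7) + V(R(3))) = 20*((1 + (⅓)*(-7)) + (-1 - 9*(3 + 2*3))) = 20*((1 - 7/3) + (-1 - 9*(3 + 6))) = 20*(-4/3 + (-1 - 9*9)) = 20*(-4/3 + (-1 - 81)) = 20*(-4/3 - 82) = 20*(-250/3) = -5000/3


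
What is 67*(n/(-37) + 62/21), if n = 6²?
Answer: 103046/777 ≈ 132.62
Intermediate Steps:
n = 36
67*(n/(-37) + 62/21) = 67*(36/(-37) + 62/21) = 67*(36*(-1/37) + 62*(1/21)) = 67*(-36/37 + 62/21) = 67*(1538/777) = 103046/777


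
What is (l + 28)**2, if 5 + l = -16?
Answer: 49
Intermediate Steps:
l = -21 (l = -5 - 16 = -21)
(l + 28)**2 = (-21 + 28)**2 = 7**2 = 49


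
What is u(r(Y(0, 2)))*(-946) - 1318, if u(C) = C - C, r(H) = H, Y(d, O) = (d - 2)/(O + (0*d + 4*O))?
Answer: -1318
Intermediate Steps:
Y(d, O) = (-2 + d)/(5*O) (Y(d, O) = (-2 + d)/(O + (0 + 4*O)) = (-2 + d)/(O + 4*O) = (-2 + d)/((5*O)) = (-2 + d)*(1/(5*O)) = (-2 + d)/(5*O))
u(C) = 0
u(r(Y(0, 2)))*(-946) - 1318 = 0*(-946) - 1318 = 0 - 1318 = -1318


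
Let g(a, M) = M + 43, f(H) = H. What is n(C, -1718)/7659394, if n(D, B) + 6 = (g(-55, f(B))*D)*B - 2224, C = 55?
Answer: 79134260/3829697 ≈ 20.663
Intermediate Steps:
g(a, M) = 43 + M
n(D, B) = -2230 + B*D*(43 + B) (n(D, B) = -6 + (((43 + B)*D)*B - 2224) = -6 + ((D*(43 + B))*B - 2224) = -6 + (B*D*(43 + B) - 2224) = -6 + (-2224 + B*D*(43 + B)) = -2230 + B*D*(43 + B))
n(C, -1718)/7659394 = (-2230 - 1718*55*(43 - 1718))/7659394 = (-2230 - 1718*55*(-1675))*(1/7659394) = (-2230 + 158270750)*(1/7659394) = 158268520*(1/7659394) = 79134260/3829697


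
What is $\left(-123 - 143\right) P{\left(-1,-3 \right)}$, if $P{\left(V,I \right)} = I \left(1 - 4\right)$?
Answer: $-2394$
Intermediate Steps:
$P{\left(V,I \right)} = - 3 I$ ($P{\left(V,I \right)} = I \left(-3\right) = - 3 I$)
$\left(-123 - 143\right) P{\left(-1,-3 \right)} = \left(-123 - 143\right) \left(\left(-3\right) \left(-3\right)\right) = \left(-266\right) 9 = -2394$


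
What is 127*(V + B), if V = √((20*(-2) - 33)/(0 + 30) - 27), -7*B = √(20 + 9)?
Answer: -127*√29/7 + 127*I*√26490/30 ≈ -97.702 + 689.01*I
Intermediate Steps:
B = -√29/7 (B = -√(20 + 9)/7 = -√29/7 ≈ -0.76931)
V = I*√26490/30 (V = √((-40 - 33)/30 - 27) = √(-73*1/30 - 27) = √(-73/30 - 27) = √(-883/30) = I*√26490/30 ≈ 5.4252*I)
127*(V + B) = 127*(I*√26490/30 - √29/7) = 127*(-√29/7 + I*√26490/30) = -127*√29/7 + 127*I*√26490/30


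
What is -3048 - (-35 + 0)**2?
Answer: -4273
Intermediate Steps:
-3048 - (-35 + 0)**2 = -3048 - 1*(-35)**2 = -3048 - 1*1225 = -3048 - 1225 = -4273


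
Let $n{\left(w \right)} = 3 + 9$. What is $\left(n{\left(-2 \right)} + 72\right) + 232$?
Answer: $316$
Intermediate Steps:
$n{\left(w \right)} = 12$
$\left(n{\left(-2 \right)} + 72\right) + 232 = \left(12 + 72\right) + 232 = 84 + 232 = 316$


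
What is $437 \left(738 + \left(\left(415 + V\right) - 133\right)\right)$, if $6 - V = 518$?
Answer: $221996$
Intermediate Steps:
$V = -512$ ($V = 6 - 518 = -512$)
$437 \left(738 + \left(\left(415 + V\right) - 133\right)\right) = 437 \left(738 + \left(\left(415 - 512\right) - 133\right)\right) = 437 \left(738 - 230\right) = 437 \cdot 508 = 221996$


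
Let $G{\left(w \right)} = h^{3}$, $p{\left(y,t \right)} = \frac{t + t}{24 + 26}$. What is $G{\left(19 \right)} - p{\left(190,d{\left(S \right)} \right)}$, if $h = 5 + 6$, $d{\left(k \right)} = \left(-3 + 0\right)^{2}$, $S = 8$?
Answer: $\frac{33266}{25} \approx 1330.6$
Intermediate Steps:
$d{\left(k \right)} = 9$ ($d{\left(k \right)} = \left(-3\right)^{2} = 9$)
$p{\left(y,t \right)} = \frac{t}{25}$ ($p{\left(y,t \right)} = \frac{2 t}{50} = 2 t \frac{1}{50} = \frac{t}{25}$)
$h = 11$
$G{\left(w \right)} = 1331$ ($G{\left(w \right)} = 11^{3} = 1331$)
$G{\left(19 \right)} - p{\left(190,d{\left(S \right)} \right)} = 1331 - \frac{1}{25} \cdot 9 = 1331 - \frac{9}{25} = \frac{33266}{25}$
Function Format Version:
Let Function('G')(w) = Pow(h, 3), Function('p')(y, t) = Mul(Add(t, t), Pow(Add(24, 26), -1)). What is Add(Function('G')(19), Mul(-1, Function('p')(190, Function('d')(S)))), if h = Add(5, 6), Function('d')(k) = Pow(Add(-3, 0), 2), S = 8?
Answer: Rational(33266, 25) ≈ 1330.6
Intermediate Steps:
Function('d')(k) = 9 (Function('d')(k) = Pow(-3, 2) = 9)
Function('p')(y, t) = Mul(Rational(1, 25), t) (Function('p')(y, t) = Mul(Mul(2, t), Pow(50, -1)) = Mul(Mul(2, t), Rational(1, 50)) = Mul(Rational(1, 25), t))
h = 11
Function('G')(w) = 1331 (Function('G')(w) = Pow(11, 3) = 1331)
Add(Function('G')(19), Mul(-1, Function('p')(190, Function('d')(S)))) = Add(1331, Mul(-1, Mul(Rational(1, 25), 9))) = Add(1331, Mul(-1, Rational(9, 25))) = Add(1331, Rational(-9, 25)) = Rational(33266, 25)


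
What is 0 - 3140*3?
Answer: -9420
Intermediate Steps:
0 - 3140*3 = 0 - 157*60 = 0 - 9420 = -9420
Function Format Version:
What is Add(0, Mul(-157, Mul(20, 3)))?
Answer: -9420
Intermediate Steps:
Add(0, Mul(-157, Mul(20, 3))) = Add(0, Mul(-157, 60)) = Add(0, -9420) = -9420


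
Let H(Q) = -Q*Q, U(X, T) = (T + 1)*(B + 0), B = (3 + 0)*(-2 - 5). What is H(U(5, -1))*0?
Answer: 0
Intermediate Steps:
B = -21 (B = 3*(-7) = -21)
U(X, T) = -21 - 21*T (U(X, T) = (T + 1)*(-21 + 0) = (1 + T)*(-21) = -21 - 21*T)
H(Q) = -Q²
H(U(5, -1))*0 = -(-21 - 21*(-1))²*0 = -(-21 + 21)²*0 = -1*0²*0 = -1*0*0 = 0*0 = 0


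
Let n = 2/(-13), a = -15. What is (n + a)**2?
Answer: 38809/169 ≈ 229.64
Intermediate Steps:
n = -2/13 (n = 2*(-1/13) = -2/13 ≈ -0.15385)
(n + a)**2 = (-2/13 - 15)**2 = (-197/13)**2 = 38809/169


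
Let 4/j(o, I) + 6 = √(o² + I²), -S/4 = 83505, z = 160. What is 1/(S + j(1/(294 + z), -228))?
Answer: -894114251744649/298652041954665636596 - 227*√10714734145/149326020977332818298 ≈ -2.9938e-6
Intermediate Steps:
S = -334020 (S = -4*83505 = -334020)
j(o, I) = 4/(-6 + √(I² + o²)) (j(o, I) = 4/(-6 + √(o² + I²)) = 4/(-6 + √(I² + o²)))
1/(S + j(1/(294 + z), -228)) = 1/(-334020 + 4/(-6 + √((-228)² + (1/(294 + 160))²))) = 1/(-334020 + 4/(-6 + √(51984 + (1/454)²))) = 1/(-334020 + 4/(-6 + √(51984 + 1/206116))) = 1/(-334020 + 4/(-6 + √(10714734145/206116))) = 1/(-334020 + 4/(-6 + √10714734145/454))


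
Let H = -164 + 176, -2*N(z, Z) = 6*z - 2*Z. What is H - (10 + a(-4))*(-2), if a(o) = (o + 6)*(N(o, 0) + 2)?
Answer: 88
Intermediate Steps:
N(z, Z) = Z - 3*z (N(z, Z) = -(6*z - 2*Z)/2 = -(-2*Z + 6*z)/2 = Z - 3*z)
a(o) = (2 - 3*o)*(6 + o) (a(o) = (o + 6)*((0 - 3*o) + 2) = (6 + o)*(-3*o + 2) = (6 + o)*(2 - 3*o) = (2 - 3*o)*(6 + o))
H = 12
H - (10 + a(-4))*(-2) = 12 - (10 + (12 - 16*(-4) - 3*(-4)**2))*(-2) = 12 - (10 + (12 + 64 - 3*16))*(-2) = 12 - (10 + (12 + 64 - 48))*(-2) = 12 - (10 + 28)*(-2) = 12 - 38*(-2) = 12 - 1*(-76) = 12 + 76 = 88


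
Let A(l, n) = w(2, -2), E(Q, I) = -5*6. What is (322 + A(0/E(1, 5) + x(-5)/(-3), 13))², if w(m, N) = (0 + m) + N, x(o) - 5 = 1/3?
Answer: 103684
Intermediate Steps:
E(Q, I) = -30
x(o) = 16/3 (x(o) = 5 + 1/3 = 5 + ⅓ = 16/3)
w(m, N) = N + m (w(m, N) = m + N = N + m)
A(l, n) = 0 (A(l, n) = -2 + 2 = 0)
(322 + A(0/E(1, 5) + x(-5)/(-3), 13))² = (322 + 0)² = 322² = 103684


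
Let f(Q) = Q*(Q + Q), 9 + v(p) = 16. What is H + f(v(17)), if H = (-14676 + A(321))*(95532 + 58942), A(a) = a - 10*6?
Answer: -2226742612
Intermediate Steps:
v(p) = 7 (v(p) = -9 + 16 = 7)
A(a) = -60 + a (A(a) = a - 60 = -60 + a)
H = -2226742710 (H = (-14676 + (-60 + 321))*(95532 + 58942) = (-14676 + 261)*154474 = -14415*154474 = -2226742710)
f(Q) = 2*Q² (f(Q) = Q*(2*Q) = 2*Q²)
H + f(v(17)) = -2226742710 + 2*7² = -2226742710 + 2*49 = -2226742710 + 98 = -2226742612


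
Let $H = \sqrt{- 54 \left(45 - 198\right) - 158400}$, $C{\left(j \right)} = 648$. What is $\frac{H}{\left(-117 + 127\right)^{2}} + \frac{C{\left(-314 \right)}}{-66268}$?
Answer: $- \frac{162}{16567} + \frac{3 i \sqrt{16682}}{100} \approx -0.0097785 + 3.8748 i$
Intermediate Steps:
$H = 3 i \sqrt{16682}$ ($H = \sqrt{\left(-54\right) \left(-153\right) - 158400} = \sqrt{8262 - 158400} = \sqrt{-150138} = 3 i \sqrt{16682} \approx 387.48 i$)
$\frac{H}{\left(-117 + 127\right)^{2}} + \frac{C{\left(-314 \right)}}{-66268} = \frac{3 i \sqrt{16682}}{\left(-117 + 127\right)^{2}} + \frac{648}{-66268} = \frac{3 i \sqrt{16682}}{10^{2}} + 648 \left(- \frac{1}{66268}\right) = \frac{3 i \sqrt{16682}}{100} - \frac{162}{16567} = - \frac{162}{16567} + \frac{3 i \sqrt{16682}}{100}$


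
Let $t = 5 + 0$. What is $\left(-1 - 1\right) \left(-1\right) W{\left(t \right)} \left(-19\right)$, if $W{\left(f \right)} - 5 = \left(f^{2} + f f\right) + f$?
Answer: $-2280$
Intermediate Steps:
$t = 5$
$W{\left(f \right)} = 5 + f + 2 f^{2}$ ($W{\left(f \right)} = 5 + \left(\left(f^{2} + f f\right) + f\right) = 5 + \left(\left(f^{2} + f^{2}\right) + f\right) = 5 + \left(2 f^{2} + f\right) = 5 + \left(f + 2 f^{2}\right) = 5 + f + 2 f^{2}$)
$\left(-1 - 1\right) \left(-1\right) W{\left(t \right)} \left(-19\right) = \left(-1 - 1\right) \left(-1\right) \left(5 + 5 + 2 \cdot 5^{2}\right) \left(-19\right) = \left(-2\right) \left(-1\right) \left(5 + 5 + 2 \cdot 25\right) \left(-19\right) = 2 \left(5 + 5 + 50\right) \left(-19\right) = 2 \cdot 60 \left(-19\right) = 120 \left(-19\right) = -2280$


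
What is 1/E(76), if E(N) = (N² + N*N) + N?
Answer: 1/11628 ≈ 8.5999e-5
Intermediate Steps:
E(N) = N + 2*N² (E(N) = (N² + N²) + N = 2*N² + N = N + 2*N²)
1/E(76) = 1/(76*(1 + 2*76)) = 1/(76*(1 + 152)) = 1/(76*153) = 1/11628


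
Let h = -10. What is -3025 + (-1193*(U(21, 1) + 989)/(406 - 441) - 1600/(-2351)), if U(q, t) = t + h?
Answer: 71422629/2351 ≈ 30380.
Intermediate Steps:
U(q, t) = -10 + t (U(q, t) = t - 10 = -10 + t)
-3025 + (-1193*(U(21, 1) + 989)/(406 - 441) - 1600/(-2351)) = -3025 + (-1193*((-10 + 1) + 989)/(406 - 441) - 1600/(-2351)) = -3025 + (-1193/((-35/(-9 + 989))) - 1600*(-1/2351)) = -3025 + (-1193/((-35/980)) + 1600/2351) = -3025 + (-1193/((-35*1/980)) + 1600/2351) = -3025 + (-1193/(-1/28) + 1600/2351) = -3025 + (-1193*(-28) + 1600/2351) = -3025 + (33404 + 1600/2351) = -3025 + 78534404/2351 = 71422629/2351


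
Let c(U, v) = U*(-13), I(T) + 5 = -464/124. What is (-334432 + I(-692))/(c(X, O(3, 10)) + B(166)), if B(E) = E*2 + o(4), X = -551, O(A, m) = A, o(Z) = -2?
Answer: -10367663/232283 ≈ -44.634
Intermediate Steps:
I(T) = -271/31 (I(T) = -5 - 464/124 = -5 - 464*1/124 = -5 - 116/31 = -271/31)
B(E) = -2 + 2*E (B(E) = E*2 - 2 = 2*E - 2 = -2 + 2*E)
c(U, v) = -13*U
(-334432 + I(-692))/(c(X, O(3, 10)) + B(166)) = (-334432 - 271/31)/(-13*(-551) + (-2 + 2*166)) = -10367663/(31*(7163 + (-2 + 332))) = -10367663/(31*(7163 + 330)) = -10367663/31/7493 = -10367663/31*1/7493 = -10367663/232283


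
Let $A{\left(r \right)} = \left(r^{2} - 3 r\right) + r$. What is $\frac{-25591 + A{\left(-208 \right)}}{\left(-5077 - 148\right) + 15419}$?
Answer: $\frac{18089}{10194} \approx 1.7745$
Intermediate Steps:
$A{\left(r \right)} = r^{2} - 2 r$
$\frac{-25591 + A{\left(-208 \right)}}{\left(-5077 - 148\right) + 15419} = \frac{-25591 - 208 \left(-2 - 208\right)}{\left(-5077 - 148\right) + 15419} = \frac{-25591 - -43680}{\left(-5077 - 148\right) + 15419} = \frac{-25591 + 43680}{-5225 + 15419} = \frac{18089}{10194}$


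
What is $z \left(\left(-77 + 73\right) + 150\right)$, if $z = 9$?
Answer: $1314$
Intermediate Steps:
$z \left(\left(-77 + 73\right) + 150\right) = 9 \left(\left(-77 + 73\right) + 150\right) = 9 \left(-4 + 150\right) = 9 \cdot 146 = 1314$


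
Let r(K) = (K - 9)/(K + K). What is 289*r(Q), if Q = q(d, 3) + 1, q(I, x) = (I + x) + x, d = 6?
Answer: 578/13 ≈ 44.462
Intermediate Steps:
q(I, x) = I + 2*x
Q = 13 (Q = (6 + 2*3) + 1 = (6 + 6) + 1 = 12 + 1 = 13)
r(K) = (-9 + K)/(2*K) (r(K) = (-9 + K)/((2*K)) = (-9 + K)*(1/(2*K)) = (-9 + K)/(2*K))
289*r(Q) = 289*((½)*(-9 + 13)/13) = 289*((½)*(1/13)*4) = 289*(2/13) = 578/13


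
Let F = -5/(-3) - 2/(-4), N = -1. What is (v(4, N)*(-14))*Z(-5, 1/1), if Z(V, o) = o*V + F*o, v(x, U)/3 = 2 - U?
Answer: 357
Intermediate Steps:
F = 13/6 (F = -5*(-⅓) - 2*(-¼) = 5/3 + ½ = 13/6 ≈ 2.1667)
v(x, U) = 6 - 3*U (v(x, U) = 3*(2 - U) = 6 - 3*U)
Z(V, o) = 13*o/6 + V*o (Z(V, o) = o*V + 13*o/6 = V*o + 13*o/6 = 13*o/6 + V*o)
(v(4, N)*(-14))*Z(-5, 1/1) = ((6 - 3*(-1))*(-14))*((1/1)*(13 + 6*(-5))/6) = ((6 + 3)*(-14))*((1*1)*(13 - 30)/6) = (9*(-14))*((⅙)*1*(-17)) = -126*(-17/6) = 357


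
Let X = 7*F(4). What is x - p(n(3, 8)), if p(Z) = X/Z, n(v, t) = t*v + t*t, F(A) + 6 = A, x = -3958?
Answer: -174145/44 ≈ -3957.8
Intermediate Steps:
F(A) = -6 + A
n(v, t) = t**2 + t*v (n(v, t) = t*v + t**2 = t**2 + t*v)
X = -14 (X = 7*(-6 + 4) = 7*(-2) = -14)
p(Z) = -14/Z
x - p(n(3, 8)) = -3958 - (-14)/(8*(8 + 3)) = -3958 - (-14)/(8*11) = -3958 - (-14)/88 = -3958 - 1*(-7/44) = -3958 + 7/44 = -174145/44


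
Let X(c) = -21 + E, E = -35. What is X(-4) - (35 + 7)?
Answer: -98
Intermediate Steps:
X(c) = -56 (X(c) = -21 - 35 = -56)
X(-4) - (35 + 7) = -56 - (35 + 7) = -56 - 1*42 = -56 - 42 = -98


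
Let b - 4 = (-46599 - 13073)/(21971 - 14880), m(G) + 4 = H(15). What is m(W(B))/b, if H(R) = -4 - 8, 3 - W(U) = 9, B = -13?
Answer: 28364/7827 ≈ 3.6239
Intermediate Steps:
W(U) = -6 (W(U) = 3 - 1*9 = 3 - 9 = -6)
H(R) = -12
m(G) = -16 (m(G) = -4 - 12 = -16)
b = -31308/7091 (b = 4 + (-46599 - 13073)/(21971 - 14880) = 4 - 59672/7091 = -31308/7091 ≈ -4.4152)
m(W(B))/b = -16/(-31308/7091) = -16*(-7091/31308) = 28364/7827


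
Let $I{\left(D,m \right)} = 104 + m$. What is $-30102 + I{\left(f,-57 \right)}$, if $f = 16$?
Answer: $-30055$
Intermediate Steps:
$-30102 + I{\left(f,-57 \right)} = -30102 + \left(104 - 57\right) = -30102 + 47 = -30055$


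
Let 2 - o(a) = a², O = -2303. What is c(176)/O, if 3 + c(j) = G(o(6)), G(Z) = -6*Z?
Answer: -201/2303 ≈ -0.087277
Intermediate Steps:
o(a) = 2 - a²
c(j) = 201 (c(j) = -3 - 6*(2 - 1*6²) = -3 - 6*(2 - 1*36) = -3 - 6*(2 - 36) = -3 - 6*(-34) = -3 + 204 = 201)
c(176)/O = 201/(-2303) = 201*(-1/2303) = -201/2303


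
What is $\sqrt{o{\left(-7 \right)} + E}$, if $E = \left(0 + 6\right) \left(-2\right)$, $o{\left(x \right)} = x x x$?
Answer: $i \sqrt{355} \approx 18.841 i$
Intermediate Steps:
$o{\left(x \right)} = x^{3}$ ($o{\left(x \right)} = x^{2} x = x^{3}$)
$E = -12$ ($E = 6 \left(-2\right) = -12$)
$\sqrt{o{\left(-7 \right)} + E} = \sqrt{\left(-7\right)^{3} - 12} = \sqrt{-343 - 12} = \sqrt{-355} = i \sqrt{355}$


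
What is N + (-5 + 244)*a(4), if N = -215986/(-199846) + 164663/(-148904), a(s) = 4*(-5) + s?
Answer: -56897418146285/14878934392 ≈ -3824.0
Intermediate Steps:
a(s) = -20 + s
N = -373031277/14878934392 (N = -215986*(-1/199846) + 164663*(-1/148904) = 107993/99923 - 164663/148904 = -373031277/14878934392 ≈ -0.025071)
N + (-5 + 244)*a(4) = -373031277/14878934392 + (-5 + 244)*(-20 + 4) = -373031277/14878934392 + 239*(-16) = -373031277/14878934392 - 3824 = -56897418146285/14878934392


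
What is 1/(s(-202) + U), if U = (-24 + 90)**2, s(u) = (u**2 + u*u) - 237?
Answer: 1/85727 ≈ 1.1665e-5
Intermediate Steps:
s(u) = -237 + 2*u**2 (s(u) = (u**2 + u**2) - 237 = 2*u**2 - 237 = -237 + 2*u**2)
U = 4356 (U = 66**2 = 4356)
1/(s(-202) + U) = 1/((-237 + 2*(-202)**2) + 4356) = 1/((-237 + 2*40804) + 4356) = 1/((-237 + 81608) + 4356) = 1/(81371 + 4356) = 1/85727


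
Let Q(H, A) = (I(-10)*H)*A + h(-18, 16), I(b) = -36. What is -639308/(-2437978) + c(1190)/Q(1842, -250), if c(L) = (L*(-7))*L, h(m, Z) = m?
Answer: -3392127001036/10104188850099 ≈ -0.33571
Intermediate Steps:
c(L) = -7*L² (c(L) = (-7*L)*L = -7*L²)
Q(H, A) = -18 - 36*A*H (Q(H, A) = (-36*H)*A - 18 = -36*A*H - 18 = -18 - 36*A*H)
-639308/(-2437978) + c(1190)/Q(1842, -250) = -639308/(-2437978) + (-7*1190²)/(-18 - 36*(-250)*1842) = -639308*(-1/2437978) + (-7*1416100)/(-18 + 16578000) = 319654/1218989 - 9912700/16577982 = 319654/1218989 - 9912700*1/16577982 = 319654/1218989 - 4956350/8288991 = -3392127001036/10104188850099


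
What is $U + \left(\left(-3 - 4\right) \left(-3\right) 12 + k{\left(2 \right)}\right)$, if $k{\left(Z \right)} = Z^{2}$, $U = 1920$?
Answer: $2176$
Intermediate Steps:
$U + \left(\left(-3 - 4\right) \left(-3\right) 12 + k{\left(2 \right)}\right) = 1920 + \left(\left(-3 - 4\right) \left(-3\right) 12 + 2^{2}\right) = 1920 + \left(\left(-7\right) \left(-3\right) 12 + 4\right) = 1920 + \left(21 \cdot 12 + 4\right) = 1920 + \left(252 + 4\right) = 1920 + 256 = 2176$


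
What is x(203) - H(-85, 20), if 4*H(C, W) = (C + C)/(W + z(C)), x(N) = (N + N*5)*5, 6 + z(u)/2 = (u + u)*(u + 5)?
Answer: 331393525/54416 ≈ 6090.0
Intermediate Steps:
z(u) = -12 + 4*u*(5 + u) (z(u) = -12 + 2*((u + u)*(u + 5)) = -12 + 2*((2*u)*(5 + u)) = -12 + 2*(2*u*(5 + u)) = -12 + 4*u*(5 + u))
x(N) = 30*N (x(N) = (N + 5*N)*5 = (6*N)*5 = 30*N)
H(C, W) = C/(2*(-12 + W + 4*C² + 20*C)) (H(C, W) = ((C + C)/(W + (-12 + 4*C² + 20*C)))/4 = ((2*C)/(-12 + W + 4*C² + 20*C))/4 = (2*C/(-12 + W + 4*C² + 20*C))/4 = C/(2*(-12 + W + 4*C² + 20*C)))
x(203) - H(-85, 20) = 30*203 - (-85)/(2*(-12 + 20 + 4*(-85)² + 20*(-85))) = 6090 - (-85)/(2*(-12 + 20 + 4*7225 - 1700)) = 6090 - (-85)/(2*(-12 + 20 + 28900 - 1700)) = 6090 - (-85)/(2*27208) = 6090 - 1*(-85/54416) = 6090 + 85/54416 = 331393525/54416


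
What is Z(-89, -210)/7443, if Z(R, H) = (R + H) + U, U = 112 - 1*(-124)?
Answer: -7/827 ≈ -0.0084643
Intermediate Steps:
U = 236 (U = 112 + 124 = 236)
Z(R, H) = 236 + H + R (Z(R, H) = (R + H) + 236 = (H + R) + 236 = 236 + H + R)
Z(-89, -210)/7443 = (236 - 210 - 89)/7443 = -63*1/7443 = -7/827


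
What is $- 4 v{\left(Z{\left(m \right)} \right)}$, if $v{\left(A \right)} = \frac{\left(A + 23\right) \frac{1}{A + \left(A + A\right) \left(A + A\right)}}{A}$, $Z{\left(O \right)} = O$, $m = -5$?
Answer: $\frac{72}{475} \approx 0.15158$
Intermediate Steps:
$v{\left(A \right)} = \frac{23 + A}{A \left(A + 4 A^{2}\right)}$ ($v{\left(A \right)} = \frac{\left(23 + A\right) \frac{1}{A + 2 A 2 A}}{A} = \frac{\left(23 + A\right) \frac{1}{A + 4 A^{2}}}{A} = \frac{\frac{1}{A + 4 A^{2}} \left(23 + A\right)}{A} = \frac{23 + A}{A \left(A + 4 A^{2}\right)}$)
$- 4 v{\left(Z{\left(m \right)} \right)} = - 4 \frac{23 - 5}{25 \left(1 + 4 \left(-5\right)\right)} = - 4 \cdot \frac{1}{25} \frac{1}{1 - 20} \cdot 18 = - 4 \cdot \frac{1}{25} \frac{1}{-19} \cdot 18 = - 4 \cdot \frac{1}{25} \left(- \frac{1}{19}\right) 18 = \left(-4\right) \left(- \frac{18}{475}\right) = \frac{72}{475}$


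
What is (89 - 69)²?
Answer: 400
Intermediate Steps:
(89 - 69)² = 20² = 400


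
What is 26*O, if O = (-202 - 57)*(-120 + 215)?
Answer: -639730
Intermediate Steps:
O = -24605 (O = -259*95 = -24605)
26*O = 26*(-24605) = -639730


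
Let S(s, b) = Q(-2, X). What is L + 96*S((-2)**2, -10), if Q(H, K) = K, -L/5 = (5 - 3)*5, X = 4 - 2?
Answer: 142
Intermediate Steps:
X = 2
L = -50 (L = -5*(5 - 3)*5 = -10*5 = -5*10 = -50)
S(s, b) = 2
L + 96*S((-2)**2, -10) = -50 + 96*2 = -50 + 192 = 142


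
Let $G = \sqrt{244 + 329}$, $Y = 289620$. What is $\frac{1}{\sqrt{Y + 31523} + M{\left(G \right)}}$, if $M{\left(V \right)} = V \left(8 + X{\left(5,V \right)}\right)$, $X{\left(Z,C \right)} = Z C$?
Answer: $\frac{1}{2865 + \sqrt{321143} + 8 \sqrt{573}} \approx 0.000276$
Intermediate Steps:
$G = \sqrt{573} \approx 23.937$
$X{\left(Z,C \right)} = C Z$
$M{\left(V \right)} = V \left(8 + 5 V\right)$ ($M{\left(V \right)} = V \left(8 + V 5\right) = V \left(8 + 5 V\right)$)
$\frac{1}{\sqrt{Y + 31523} + M{\left(G \right)}} = \frac{1}{\sqrt{289620 + 31523} + \sqrt{573} \left(8 + 5 \sqrt{573}\right)} = \frac{1}{\sqrt{321143} + \sqrt{573} \left(8 + 5 \sqrt{573}\right)}$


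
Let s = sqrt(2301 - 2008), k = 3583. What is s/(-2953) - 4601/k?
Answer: -4601/3583 - sqrt(293)/2953 ≈ -1.2899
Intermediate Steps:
s = sqrt(293) ≈ 17.117
s/(-2953) - 4601/k = sqrt(293)/(-2953) - 4601/3583 = sqrt(293)*(-1/2953) - 4601*1/3583 = -sqrt(293)/2953 - 4601/3583 = -4601/3583 - sqrt(293)/2953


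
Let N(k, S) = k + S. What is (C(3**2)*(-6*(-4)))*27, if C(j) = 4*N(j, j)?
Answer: 46656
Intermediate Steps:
N(k, S) = S + k
C(j) = 8*j (C(j) = 4*(j + j) = 4*(2*j) = 8*j)
(C(3**2)*(-6*(-4)))*27 = ((8*3**2)*(-6*(-4)))*27 = ((8*9)*24)*27 = (72*24)*27 = 1728*27 = 46656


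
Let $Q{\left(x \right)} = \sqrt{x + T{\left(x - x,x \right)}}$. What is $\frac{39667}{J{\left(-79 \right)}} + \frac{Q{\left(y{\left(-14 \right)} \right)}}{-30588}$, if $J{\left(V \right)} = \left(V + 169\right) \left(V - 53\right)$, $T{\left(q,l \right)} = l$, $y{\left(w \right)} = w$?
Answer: $- \frac{39667}{11880} - \frac{i \sqrt{7}}{15294} \approx -3.339 - 0.00017299 i$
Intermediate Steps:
$Q{\left(x \right)} = \sqrt{2} \sqrt{x}$ ($Q{\left(x \right)} = \sqrt{x + x} = \sqrt{2 x} = \sqrt{2} \sqrt{x}$)
$J{\left(V \right)} = \left(-53 + V\right) \left(169 + V\right)$ ($J{\left(V \right)} = \left(169 + V\right) \left(-53 + V\right) = \left(-53 + V\right) \left(169 + V\right)$)
$\frac{39667}{J{\left(-79 \right)}} + \frac{Q{\left(y{\left(-14 \right)} \right)}}{-30588} = \frac{39667}{-8957 + \left(-79\right)^{2} + 116 \left(-79\right)} + \frac{\sqrt{2} \sqrt{-14}}{-30588} = \frac{39667}{-8957 + 6241 - 9164} + \sqrt{2} i \sqrt{14} \left(- \frac{1}{30588}\right) = \frac{39667}{-11880} + 2 i \sqrt{7} \left(- \frac{1}{30588}\right) = 39667 \left(- \frac{1}{11880}\right) - \frac{i \sqrt{7}}{15294} = - \frac{39667}{11880} - \frac{i \sqrt{7}}{15294}$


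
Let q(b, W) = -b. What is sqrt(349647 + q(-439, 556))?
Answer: sqrt(350086) ≈ 591.68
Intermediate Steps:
sqrt(349647 + q(-439, 556)) = sqrt(349647 - 1*(-439)) = sqrt(349647 + 439) = sqrt(350086)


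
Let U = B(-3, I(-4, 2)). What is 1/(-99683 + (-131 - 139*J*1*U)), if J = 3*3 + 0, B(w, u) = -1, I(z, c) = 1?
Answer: -1/98563 ≈ -1.0146e-5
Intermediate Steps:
U = -1
J = 9 (J = 9 + 0 = 9)
1/(-99683 + (-131 - 139*J*1*U)) = 1/(-99683 + (-131 - 139*9*1*(-1))) = 1/(-99683 + (-131 - 1251*(-1))) = 1/(-99683 + (-131 - 139*(-9))) = 1/(-99683 + (-131 + 1251)) = 1/(-99683 + 1120) = 1/(-98563) = -1/98563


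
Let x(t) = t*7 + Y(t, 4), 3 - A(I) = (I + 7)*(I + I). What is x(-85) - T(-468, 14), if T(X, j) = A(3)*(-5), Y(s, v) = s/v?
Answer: -3605/4 ≈ -901.25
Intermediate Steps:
A(I) = 3 - 2*I*(7 + I) (A(I) = 3 - (I + 7)*(I + I) = 3 - (7 + I)*2*I = 3 - 2*I*(7 + I))
x(t) = 29*t/4 (x(t) = t*7 + t/4 = 7*t + t*(1/4) = 7*t + t/4 = 29*t/4)
T(X, j) = 285 (T(X, j) = (3 - 14*3 - 2*3**2)*(-5) = (3 - 42 - 2*9)*(-5) = (3 - 42 - 18)*(-5) = -57*(-5) = 285)
x(-85) - T(-468, 14) = (29/4)*(-85) - 1*285 = -2465/4 - 285 = -3605/4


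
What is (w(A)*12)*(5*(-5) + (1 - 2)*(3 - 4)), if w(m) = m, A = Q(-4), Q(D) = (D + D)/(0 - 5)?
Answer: -2304/5 ≈ -460.80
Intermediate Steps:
Q(D) = -2*D/5 (Q(D) = (2*D)/(-5) = (2*D)*(-⅕) = -2*D/5)
A = 8/5 (A = -⅖*(-4) = 8/5 ≈ 1.6000)
(w(A)*12)*(5*(-5) + (1 - 2)*(3 - 4)) = ((8/5)*12)*(5*(-5) + (1 - 2)*(3 - 4)) = 96*(-25 - 1*(-1))/5 = 96*(-25 + 1)/5 = (96/5)*(-24) = -2304/5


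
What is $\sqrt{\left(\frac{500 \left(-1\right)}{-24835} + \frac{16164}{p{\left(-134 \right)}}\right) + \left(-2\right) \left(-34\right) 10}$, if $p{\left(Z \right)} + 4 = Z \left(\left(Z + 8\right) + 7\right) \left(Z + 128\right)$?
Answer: $\frac{\sqrt{599797364395467745}}{29702660} \approx 26.074$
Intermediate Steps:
$p{\left(Z \right)} = -4 + Z \left(15 + Z\right) \left(128 + Z\right)$ ($p{\left(Z \right)} = -4 + Z \left(\left(Z + 8\right) + 7\right) \left(Z + 128\right) = -4 + Z \left(\left(8 + Z\right) + 7\right) \left(128 + Z\right) = -4 + Z \left(15 + Z\right) \left(128 + Z\right)$)
$\sqrt{\left(\frac{500 \left(-1\right)}{-24835} + \frac{16164}{p{\left(-134 \right)}}\right) + \left(-2\right) \left(-34\right) 10} = \sqrt{\left(\frac{500 \left(-1\right)}{-24835} + \frac{16164}{-4 + \left(-134\right)^{3} + 143 \left(-134\right)^{2} + 1920 \left(-134\right)}\right) + \left(-2\right) \left(-34\right) 10} = \sqrt{\left(\left(-500\right) \left(- \frac{1}{24835}\right) + \frac{16164}{-4 - 2406104 + 143 \cdot 17956 - 257280}\right) + 68 \cdot 10} = \sqrt{\left(\frac{100}{4967} + \frac{16164}{-4 - 2406104 + 2567708 - 257280}\right) + 680} = \sqrt{\left(\frac{100}{4967} + \frac{16164}{-95680}\right) + 680} = \sqrt{\left(\frac{100}{4967} + 16164 \left(- \frac{1}{95680}\right)\right) + 680} = \sqrt{\left(\frac{100}{4967} - \frac{4041}{23920}\right) + 680} = \sqrt{- \frac{17679647}{118810640} + 680} = \sqrt{\frac{80773555553}{118810640}} = \frac{\sqrt{599797364395467745}}{29702660}$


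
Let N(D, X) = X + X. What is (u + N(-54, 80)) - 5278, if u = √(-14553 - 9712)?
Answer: -5118 + I*√24265 ≈ -5118.0 + 155.77*I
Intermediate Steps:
N(D, X) = 2*X
u = I*√24265 (u = √(-24265) = I*√24265 ≈ 155.77*I)
(u + N(-54, 80)) - 5278 = (I*√24265 + 2*80) - 5278 = (I*√24265 + 160) - 5278 = (160 + I*√24265) - 5278 = -5118 + I*√24265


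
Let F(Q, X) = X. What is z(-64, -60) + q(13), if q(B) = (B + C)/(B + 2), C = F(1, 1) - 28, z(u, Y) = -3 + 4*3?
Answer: 121/15 ≈ 8.0667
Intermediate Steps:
z(u, Y) = 9 (z(u, Y) = -3 + 12 = 9)
C = -27 (C = 1 - 28 = -27)
q(B) = (-27 + B)/(2 + B) (q(B) = (B - 27)/(B + 2) = (-27 + B)/(2 + B))
z(-64, -60) + q(13) = 9 + (-27 + 13)/(2 + 13) = 9 - 14/15 = 121/15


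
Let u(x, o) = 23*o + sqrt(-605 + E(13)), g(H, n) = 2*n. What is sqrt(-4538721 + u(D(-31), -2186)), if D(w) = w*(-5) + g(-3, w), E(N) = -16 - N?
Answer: sqrt(-4588999 + I*sqrt(634)) ≈ 0.006 + 2142.2*I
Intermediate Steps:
D(w) = -3*w (D(w) = w*(-5) + 2*w = -5*w + 2*w = -3*w)
u(x, o) = 23*o + I*sqrt(634) (u(x, o) = 23*o + sqrt(-605 + (-16 - 1*13)) = 23*o + sqrt(-605 + (-16 - 13)) = 23*o + sqrt(-605 - 29) = 23*o + sqrt(-634) = 23*o + I*sqrt(634))
sqrt(-4538721 + u(D(-31), -2186)) = sqrt(-4538721 + (23*(-2186) + I*sqrt(634))) = sqrt(-4538721 + (-50278 + I*sqrt(634))) = sqrt(-4588999 + I*sqrt(634))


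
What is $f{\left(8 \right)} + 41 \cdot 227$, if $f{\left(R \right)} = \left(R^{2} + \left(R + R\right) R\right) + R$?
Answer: $9507$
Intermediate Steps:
$f{\left(R \right)} = R + 3 R^{2}$ ($f{\left(R \right)} = \left(R^{2} + 2 R R\right) + R = \left(R^{2} + 2 R^{2}\right) + R = 3 R^{2} + R = R + 3 R^{2}$)
$f{\left(8 \right)} + 41 \cdot 227 = 8 \left(1 + 3 \cdot 8\right) + 41 \cdot 227 = 8 \left(1 + 24\right) + 9307 = 8 \cdot 25 + 9307 = 200 + 9307 = 9507$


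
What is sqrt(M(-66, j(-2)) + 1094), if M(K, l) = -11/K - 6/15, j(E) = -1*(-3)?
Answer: sqrt(984390)/30 ≈ 33.072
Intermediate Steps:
j(E) = 3
M(K, l) = -2/5 - 11/K (M(K, l) = -11/K - 6*1/15 = -11/K - 2/5 = -2/5 - 11/K)
sqrt(M(-66, j(-2)) + 1094) = sqrt((-2/5 - 11/(-66)) + 1094) = sqrt((-2/5 - 11*(-1/66)) + 1094) = sqrt((-2/5 + 1/6) + 1094) = sqrt(-7/30 + 1094) = sqrt(32813/30) = sqrt(984390)/30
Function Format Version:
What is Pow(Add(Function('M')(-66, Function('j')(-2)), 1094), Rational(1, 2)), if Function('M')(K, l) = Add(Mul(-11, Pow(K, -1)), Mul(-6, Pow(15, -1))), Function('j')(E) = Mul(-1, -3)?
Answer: Mul(Rational(1, 30), Pow(984390, Rational(1, 2))) ≈ 33.072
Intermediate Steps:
Function('j')(E) = 3
Function('M')(K, l) = Add(Rational(-2, 5), Mul(-11, Pow(K, -1))) (Function('M')(K, l) = Add(Mul(-11, Pow(K, -1)), Mul(-6, Rational(1, 15))) = Add(Mul(-11, Pow(K, -1)), Rational(-2, 5)) = Add(Rational(-2, 5), Mul(-11, Pow(K, -1))))
Pow(Add(Function('M')(-66, Function('j')(-2)), 1094), Rational(1, 2)) = Pow(Add(Add(Rational(-2, 5), Mul(-11, Pow(-66, -1))), 1094), Rational(1, 2)) = Pow(Add(Add(Rational(-2, 5), Mul(-11, Rational(-1, 66))), 1094), Rational(1, 2)) = Pow(Add(Add(Rational(-2, 5), Rational(1, 6)), 1094), Rational(1, 2)) = Pow(Add(Rational(-7, 30), 1094), Rational(1, 2)) = Pow(Rational(32813, 30), Rational(1, 2)) = Mul(Rational(1, 30), Pow(984390, Rational(1, 2)))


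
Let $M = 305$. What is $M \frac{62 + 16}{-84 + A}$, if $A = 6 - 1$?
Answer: $- \frac{23790}{79} \approx -301.14$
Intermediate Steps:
$A = 5$
$M \frac{62 + 16}{-84 + A} = 305 \frac{62 + 16}{-84 + 5} = 305 \frac{78}{-79} = 305 \cdot 78 \left(- \frac{1}{79}\right) = 305 \left(- \frac{78}{79}\right) = - \frac{23790}{79}$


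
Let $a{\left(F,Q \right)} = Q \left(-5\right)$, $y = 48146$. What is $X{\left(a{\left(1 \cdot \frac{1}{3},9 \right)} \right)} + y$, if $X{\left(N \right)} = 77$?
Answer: $48223$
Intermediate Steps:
$a{\left(F,Q \right)} = - 5 Q$
$X{\left(a{\left(1 \cdot \frac{1}{3},9 \right)} \right)} + y = 77 + 48146 = 48223$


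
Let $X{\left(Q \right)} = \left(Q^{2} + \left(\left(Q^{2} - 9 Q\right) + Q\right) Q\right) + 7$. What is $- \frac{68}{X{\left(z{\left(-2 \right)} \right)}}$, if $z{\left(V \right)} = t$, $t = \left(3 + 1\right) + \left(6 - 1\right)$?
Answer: $- \frac{68}{169} \approx -0.40237$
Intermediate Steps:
$t = 9$ ($t = 4 + 5 = 9$)
$z{\left(V \right)} = 9$
$X{\left(Q \right)} = 7 + Q^{2} + Q \left(Q^{2} - 8 Q\right)$ ($X{\left(Q \right)} = \left(Q^{2} + \left(Q^{2} - 8 Q\right) Q\right) + 7 = \left(Q^{2} + Q \left(Q^{2} - 8 Q\right)\right) + 7 = 7 + Q^{2} + Q \left(Q^{2} - 8 Q\right)$)
$- \frac{68}{X{\left(z{\left(-2 \right)} \right)}} = - \frac{68}{7 + 9^{3} - 7 \cdot 9^{2}} = - \frac{68}{7 + 729 - 567} = - \frac{68}{169}$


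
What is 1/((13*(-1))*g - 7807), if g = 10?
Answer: -1/7937 ≈ -0.00012599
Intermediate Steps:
1/((13*(-1))*g - 7807) = 1/((13*(-1))*10 - 7807) = 1/(-13*10 - 7807) = 1/(-130 - 7807) = 1/(-7937) = -1/7937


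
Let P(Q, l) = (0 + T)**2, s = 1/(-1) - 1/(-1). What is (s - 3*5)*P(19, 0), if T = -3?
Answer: -135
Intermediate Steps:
s = 0 (s = 1*(-1) - 1*(-1) = -1 + 1 = 0)
P(Q, l) = 9 (P(Q, l) = (0 - 3)**2 = (-3)**2 = 9)
(s - 3*5)*P(19, 0) = (0 - 3*5)*9 = (0 - 15)*9 = -15*9 = -135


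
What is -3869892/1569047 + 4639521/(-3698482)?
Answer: -21592352410431/5803092086654 ≈ -3.7208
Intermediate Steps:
-3869892/1569047 + 4639521/(-3698482) = -3869892*1/1569047 + 4639521*(-1/3698482) = -3869892/1569047 - 4639521/3698482 = -21592352410431/5803092086654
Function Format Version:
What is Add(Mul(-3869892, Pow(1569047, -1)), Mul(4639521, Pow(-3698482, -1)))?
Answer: Rational(-21592352410431, 5803092086654) ≈ -3.7208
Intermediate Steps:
Add(Mul(-3869892, Pow(1569047, -1)), Mul(4639521, Pow(-3698482, -1))) = Add(Mul(-3869892, Rational(1, 1569047)), Mul(4639521, Rational(-1, 3698482))) = Add(Rational(-3869892, 1569047), Rational(-4639521, 3698482)) = Rational(-21592352410431, 5803092086654)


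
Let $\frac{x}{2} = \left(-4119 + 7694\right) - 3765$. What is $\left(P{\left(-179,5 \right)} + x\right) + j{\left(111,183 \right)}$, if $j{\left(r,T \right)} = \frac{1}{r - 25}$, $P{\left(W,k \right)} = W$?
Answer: $- \frac{48073}{86} \approx -558.99$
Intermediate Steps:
$j{\left(r,T \right)} = \frac{1}{-25 + r}$
$x = -380$ ($x = 2 \left(\left(-4119 + 7694\right) - 3765\right) = 2 \left(3575 - 3765\right) = 2 \left(-190\right) = -380$)
$\left(P{\left(-179,5 \right)} + x\right) + j{\left(111,183 \right)} = \left(-179 - 380\right) + \frac{1}{-25 + 111} = -559 + \frac{1}{86} = - \frac{48073}{86}$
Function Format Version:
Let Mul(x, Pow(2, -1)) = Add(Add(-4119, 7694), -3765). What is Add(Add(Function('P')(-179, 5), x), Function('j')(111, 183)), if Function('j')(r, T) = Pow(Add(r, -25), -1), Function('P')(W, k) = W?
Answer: Rational(-48073, 86) ≈ -558.99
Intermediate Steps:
Function('j')(r, T) = Pow(Add(-25, r), -1)
x = -380 (x = Mul(2, Add(Add(-4119, 7694), -3765)) = Mul(2, Add(3575, -3765)) = Mul(2, -190) = -380)
Add(Add(Function('P')(-179, 5), x), Function('j')(111, 183)) = Add(Add(-179, -380), Pow(Add(-25, 111), -1)) = Add(-559, Pow(86, -1)) = Add(-559, Rational(1, 86)) = Rational(-48073, 86)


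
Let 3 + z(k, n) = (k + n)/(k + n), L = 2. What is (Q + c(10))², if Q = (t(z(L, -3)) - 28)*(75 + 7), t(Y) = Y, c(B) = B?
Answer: 6002500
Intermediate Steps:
z(k, n) = -2 (z(k, n) = -3 + (k + n)/(k + n) = -3 + 1 = -2)
Q = -2460 (Q = (-2 - 28)*(75 + 7) = -30*82 = -2460)
(Q + c(10))² = (-2460 + 10)² = (-2450)² = 6002500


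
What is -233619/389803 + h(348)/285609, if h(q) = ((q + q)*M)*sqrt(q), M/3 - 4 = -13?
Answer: -233619/389803 - 12528*sqrt(87)/95203 ≈ -1.8267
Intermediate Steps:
M = -27 (M = 12 + 3*(-13) = 12 - 39 = -27)
h(q) = -54*q**(3/2) (h(q) = ((q + q)*(-27))*sqrt(q) = ((2*q)*(-27))*sqrt(q) = (-54*q)*sqrt(q) = -54*q**(3/2))
-233619/389803 + h(348)/285609 = -233619/389803 - 37584*sqrt(87)/285609 = -233619*1/389803 - 37584*sqrt(87)*(1/285609) = -233619/389803 - 37584*sqrt(87)*(1/285609) = -233619/389803 - 12528*sqrt(87)/95203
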